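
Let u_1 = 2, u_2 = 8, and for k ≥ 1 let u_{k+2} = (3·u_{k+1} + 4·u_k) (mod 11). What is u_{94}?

7

We have u_1 = 2, u_2 = 8, u_3 = 10, u_4 = 7, u_5 = 6, u_6 = 2, u_7 = 8.
The sequence repeats with period 5.
(94 - 1) mod 5 = 3, so u_{94} = u_4 = 7.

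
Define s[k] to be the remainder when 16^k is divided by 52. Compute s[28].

16

We have s[0] = 1,  s[1] = 16,  s[2] = 48,  s[3] = 40,  s[4] = 16.
Since s[4] = s[1] = 16, the sequence is eventually periodic: after a pre-period of length 1 it cycles with period 3.
For k ≥ 1, s[k] depends only on (k - 1) mod 3. (28 - 1) mod 3 = 0, so s[28] = s[1] = 16.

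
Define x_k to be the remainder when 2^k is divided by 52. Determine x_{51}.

8

Computing terms: x_0 = 1; x_1 = 2; x_2 = 4; x_3 = 8; x_4 = 16; x_5 = 32; x_6 = 12; x_7 = 24; x_8 = 48; x_9 = 44; x_{10} = 36; x_{11} = 20; x_{12} = 40; x_{13} = 28; x_{14} = 4.
Since x_{14} = x_2 = 4, the sequence is eventually periodic: after a pre-period of length 2 it cycles with period 12.
For k ≥ 2, x_k depends only on (k - 2) mod 12. (51 - 2) mod 12 = 1, so x_{51} = x_3 = 8.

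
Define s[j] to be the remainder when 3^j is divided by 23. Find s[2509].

3

Computing terms: s[1] = 3, s[2] = 9, s[3] = 4, s[4] = 12, s[5] = 13, s[6] = 16, s[7] = 2, s[8] = 6, s[9] = 18, s[10] = 8, s[11] = 1, s[12] = 3.
Since s[12] = s[1] = 3, the sequence is periodic with period 11.
(2509 - 1) mod 11 = 0, so s[2509] = s[1] = 3.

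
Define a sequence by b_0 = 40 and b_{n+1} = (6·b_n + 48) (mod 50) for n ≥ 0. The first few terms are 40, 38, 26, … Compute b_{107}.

16

Computing terms: b_0 = 40, b_1 = 38, b_2 = 26, b_3 = 4, b_4 = 22, b_5 = 30, b_6 = 28, b_7 = 16, b_8 = 44, b_9 = 12, b_{10} = 20, b_{11} = 18, b_{12} = 6, b_{13} = 34, b_{14} = 2, b_{15} = 10, b_{16} = 8, b_{17} = 46, b_{18} = 24, b_{19} = 42, b_{20} = 0, b_{21} = 48, b_{22} = 36, b_{23} = 14, b_{24} = 32, b_{25} = 40.
Since b_{25} = b_0 = 40, the sequence is periodic with period 25.
So b_{107} = b_{0 + ((107-0) mod 25)} = b_7 = 16.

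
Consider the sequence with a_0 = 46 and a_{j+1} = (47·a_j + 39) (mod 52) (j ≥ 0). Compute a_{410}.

6

Listing terms: a_0 = 46, a_1 = 17, a_2 = 6, a_3 = 9, a_4 = 46.
Since a_4 = a_0 = 46, the sequence is periodic with period 4.
(410 - 0) mod 4 = 2, so a_{410} = a_2 = 6.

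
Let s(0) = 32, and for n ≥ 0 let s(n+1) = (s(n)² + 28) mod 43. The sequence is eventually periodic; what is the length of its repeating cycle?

Listing terms: s(0) = 32; s(1) = 20; s(2) = 41; s(3) = 32.
The sequence repeats with period 3.

3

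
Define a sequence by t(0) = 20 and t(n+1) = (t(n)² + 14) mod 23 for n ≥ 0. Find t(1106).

14

t(0) = 20, t(1) = 0, t(2) = 14, t(3) = 3, t(4) = 0.
Since t(4) = t(1) = 0, the sequence is eventually periodic: after a pre-period of length 1 it cycles with period 3.
For n ≥ 1, t(n) depends only on (n - 1) mod 3. (1106 - 1) mod 3 = 1, so t(1106) = t(2) = 14.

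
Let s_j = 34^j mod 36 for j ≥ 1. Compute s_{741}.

28

We have s_1 = 34; s_2 = 4; s_3 = 28; s_4 = 16; s_5 = 4.
Since s_5 = s_2 = 4, the sequence is eventually periodic: after a pre-period of length 1 it cycles with period 3.
For j ≥ 2, s_j depends only on (j - 2) mod 3. (741 - 2) mod 3 = 1, so s_{741} = s_3 = 28.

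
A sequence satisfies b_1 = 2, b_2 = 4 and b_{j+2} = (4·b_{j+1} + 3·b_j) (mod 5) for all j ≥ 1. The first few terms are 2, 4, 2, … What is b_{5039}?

3

Listing terms: b_1 = 2, b_2 = 4, b_3 = 2, b_4 = 0, b_5 = 1, b_6 = 4, b_7 = 4, b_8 = 3, b_9 = 4, b_{10} = 0, b_{11} = 2, b_{12} = 3, b_{13} = 3, b_{14} = 1, b_{15} = 3, b_{16} = 0, b_{17} = 4, b_{18} = 1, b_{19} = 1, b_{20} = 2, b_{21} = 1, b_{22} = 0, b_{23} = 3, b_{24} = 2, b_{25} = 2, b_{26} = 4.
Since (b_{25}, b_{26}) = (b_1, b_2) = (2, 4) (two consecutive terms determine the rest), the sequence is periodic with period 24.
So b_{5039} = b_{1 + ((5039-1) mod 24)} = b_{23} = 3.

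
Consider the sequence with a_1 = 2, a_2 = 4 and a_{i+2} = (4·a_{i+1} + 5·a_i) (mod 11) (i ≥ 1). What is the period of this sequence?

10

Computing terms: a_1 = 2, a_2 = 4, a_3 = 4, a_4 = 3, a_5 = 10, a_6 = 0, a_7 = 6, a_8 = 2, a_9 = 5, a_{10} = 8, a_{11} = 2, a_{12} = 4.
Since (a_{11}, a_{12}) = (a_1, a_2) = (2, 4) (two consecutive terms determine the rest), the sequence is periodic with period 10.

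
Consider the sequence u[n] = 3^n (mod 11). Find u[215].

u[1] = 3,  u[2] = 9,  u[3] = 5,  u[4] = 4,  u[5] = 1,  u[6] = 3.
The sequence repeats with period 5.
So u[215] = u[1 + ((215-1) mod 5)] = u[5] = 1.

1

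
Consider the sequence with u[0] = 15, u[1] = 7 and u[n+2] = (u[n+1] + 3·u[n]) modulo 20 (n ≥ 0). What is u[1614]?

Listing terms: u[0] = 15,  u[1] = 7,  u[2] = 12,  u[3] = 13,  u[4] = 9,  u[5] = 8,  u[6] = 15,  u[7] = 19,  u[8] = 4,  u[9] = 1,  u[10] = 13,  u[11] = 16,  u[12] = 15,  u[13] = 3,  u[14] = 8,  u[15] = 17,  u[16] = 1,  u[17] = 12,  u[18] = 15,  u[19] = 11,  u[20] = 16,  u[21] = 9,  u[22] = 17,  u[23] = 4,  u[24] = 15,  u[25] = 7.
Since (u[24], u[25]) = (u[0], u[1]) = (15, 7) (two consecutive terms determine the rest), the sequence is periodic with period 24.
(1614 - 0) mod 24 = 6, so u[1614] = u[6] = 15.

15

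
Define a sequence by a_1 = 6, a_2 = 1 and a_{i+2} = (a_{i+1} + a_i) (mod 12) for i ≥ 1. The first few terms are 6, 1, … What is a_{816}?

7

We have a_1 = 6, a_2 = 1, a_3 = 7, a_4 = 8, a_5 = 3, a_6 = 11, a_7 = 2, a_8 = 1, a_9 = 3, a_{10} = 4, a_{11} = 7, a_{12} = 11, a_{13} = 6, a_{14} = 5, a_{15} = 11, a_{16} = 4, a_{17} = 3, a_{18} = 7, a_{19} = 10, a_{20} = 5, a_{21} = 3, a_{22} = 8, a_{23} = 11, a_{24} = 7, a_{25} = 6, a_{26} = 1.
The sequence repeats with period 24.
(816 - 1) mod 24 = 23, so a_{816} = a_{24} = 7.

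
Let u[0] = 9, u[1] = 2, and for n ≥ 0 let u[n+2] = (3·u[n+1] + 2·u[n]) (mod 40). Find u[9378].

28

Computing terms: u[0] = 9, u[1] = 2, u[2] = 24, u[3] = 36, u[4] = 36, u[5] = 20, u[6] = 12, u[7] = 36, u[8] = 12, u[9] = 28, u[10] = 28, u[11] = 20, u[12] = 36, u[13] = 28, u[14] = 36, u[15] = 4, u[16] = 4, u[17] = 20, u[18] = 28, u[19] = 4, u[20] = 28, u[21] = 12, u[22] = 12, u[23] = 20, u[24] = 4, u[25] = 12, u[26] = 4, u[27] = 36, u[28] = 36.
Since (u[27], u[28]) = (u[3], u[4]) = (36, 36) (two consecutive terms determine the rest), the sequence is eventually periodic: after a pre-period of length 3 it cycles with period 24.
For n ≥ 3, u[n] depends only on (n - 3) mod 24. (9378 - 3) mod 24 = 15, so u[9378] = u[18] = 28.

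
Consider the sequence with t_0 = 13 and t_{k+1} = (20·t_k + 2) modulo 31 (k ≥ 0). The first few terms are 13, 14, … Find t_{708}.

0

Listing terms: t_0 = 13; t_1 = 14; t_2 = 3; t_3 = 0; t_4 = 2; t_5 = 11; t_6 = 5; t_7 = 9; t_8 = 27; t_9 = 15; t_{10} = 23; t_{11} = 28; t_{12} = 4; t_{13} = 20; t_{14} = 30; t_{15} = 13.
The sequence repeats with period 15.
(708 - 0) mod 15 = 3, so t_{708} = t_3 = 0.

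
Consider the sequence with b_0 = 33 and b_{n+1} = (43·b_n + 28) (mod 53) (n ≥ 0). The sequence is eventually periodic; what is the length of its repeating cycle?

Computing terms: b_0 = 33, b_1 = 16, b_2 = 27, b_3 = 23, b_4 = 10, b_5 = 34, b_6 = 6, b_7 = 21, b_8 = 30, b_9 = 46, b_{10} = 45, b_{11} = 2, b_{12} = 8, b_{13} = 1, b_{14} = 18, b_{15} = 7, b_{16} = 11, b_{17} = 24, b_{18} = 0, b_{19} = 28, b_{20} = 13, b_{21} = 4, b_{22} = 41, b_{23} = 42, b_{24} = 32, b_{25} = 26, b_{26} = 33.
The sequence repeats with period 26.

26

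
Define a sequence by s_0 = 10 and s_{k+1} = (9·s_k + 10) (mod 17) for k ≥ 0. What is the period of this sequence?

8

Computing terms: s_0 = 10,  s_1 = 15,  s_2 = 9,  s_3 = 6,  s_4 = 13,  s_5 = 8,  s_6 = 14,  s_7 = 0,  s_8 = 10.
The sequence repeats with period 8.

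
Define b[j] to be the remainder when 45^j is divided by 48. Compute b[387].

Listing terms: b[0] = 1; b[1] = 45; b[2] = 9; b[3] = 21; b[4] = 33; b[5] = 45.
Since b[5] = b[1] = 45, the sequence is eventually periodic: after a pre-period of length 1 it cycles with period 4.
For j ≥ 1, b[j] depends only on (j - 1) mod 4. (387 - 1) mod 4 = 2, so b[387] = b[3] = 21.

21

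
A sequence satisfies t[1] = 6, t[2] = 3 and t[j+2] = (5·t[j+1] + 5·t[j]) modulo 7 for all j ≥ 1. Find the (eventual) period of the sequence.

24

Computing terms: t[1] = 6,  t[2] = 3,  t[3] = 3,  t[4] = 2,  t[5] = 4,  t[6] = 2,  t[7] = 2,  t[8] = 6,  t[9] = 5,  t[10] = 6,  t[11] = 6,  t[12] = 4,  t[13] = 1,  t[14] = 4,  t[15] = 4,  t[16] = 5,  t[17] = 3,  t[18] = 5,  t[19] = 5,  t[20] = 1,  t[21] = 2,  t[22] = 1,  t[23] = 1,  t[24] = 3,  t[25] = 6,  t[26] = 3.
The sequence repeats with period 24.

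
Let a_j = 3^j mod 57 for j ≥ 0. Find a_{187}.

Computing terms: a_0 = 1, a_1 = 3, a_2 = 9, a_3 = 27, a_4 = 24, a_5 = 15, a_6 = 45, a_7 = 21, a_8 = 6, a_9 = 18, a_{10} = 54, a_{11} = 48, a_{12} = 30, a_{13} = 33, a_{14} = 42, a_{15} = 12, a_{16} = 36, a_{17} = 51, a_{18} = 39, a_{19} = 3.
Since a_{19} = a_1 = 3, the sequence is eventually periodic: after a pre-period of length 1 it cycles with period 18.
For j ≥ 1, a_j depends only on (j - 1) mod 18. (187 - 1) mod 18 = 6, so a_{187} = a_7 = 21.

21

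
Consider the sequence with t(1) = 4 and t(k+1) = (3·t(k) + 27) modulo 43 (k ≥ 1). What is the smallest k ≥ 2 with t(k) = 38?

21

We have t(1) = 4, t(2) = 39, t(3) = 15, t(4) = 29, t(5) = 28, t(6) = 25, t(7) = 16, t(8) = 32, t(9) = 37, t(10) = 9, t(11) = 11, t(12) = 17, t(13) = 35, t(14) = 3, t(15) = 36, t(16) = 6, t(17) = 2, t(18) = 33, t(19) = 40, t(20) = 18, t(21) = 38, t(22) = 12, t(23) = 20, t(24) = 1, t(25) = 30, t(26) = 31, t(27) = 34, t(28) = 0, t(29) = 27, t(30) = 22, t(31) = 7, t(32) = 5, t(33) = 42, t(34) = 24, t(35) = 13, t(36) = 23, t(37) = 10, t(38) = 14, t(39) = 26, t(40) = 19, t(41) = 41, t(42) = 21, t(43) = 4.
Since t(43) = t(1) = 4, the sequence is periodic with period 42.
The value 38 first appears (with k ≥ 2) at t(21).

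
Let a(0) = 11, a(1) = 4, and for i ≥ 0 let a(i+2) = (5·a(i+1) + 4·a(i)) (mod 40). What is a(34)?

a(0) = 11; a(1) = 4; a(2) = 24; a(3) = 16; a(4) = 16; a(5) = 24; a(6) = 24; a(7) = 16.
Since (a(6), a(7)) = (a(2), a(3)) = (24, 16) (two consecutive terms determine the rest), the sequence is eventually periodic: after a pre-period of length 2 it cycles with period 4.
For i ≥ 2, a(i) depends only on (i - 2) mod 4. (34 - 2) mod 4 = 0, so a(34) = a(2) = 24.

24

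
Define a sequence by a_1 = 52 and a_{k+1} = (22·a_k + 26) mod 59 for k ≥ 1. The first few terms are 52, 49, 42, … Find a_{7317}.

23

Listing terms: a_1 = 52; a_2 = 49; a_3 = 42; a_4 = 6; a_5 = 40; a_6 = 21; a_7 = 16; a_8 = 24; a_9 = 23; a_{10} = 1; a_{11} = 48; a_{12} = 20; a_{13} = 53; a_{14} = 12; a_{15} = 54; a_{16} = 34; a_{17} = 7; a_{18} = 3; a_{19} = 33; a_{20} = 44; a_{21} = 50; a_{22} = 5; a_{23} = 18; a_{24} = 9; a_{25} = 47; a_{26} = 57; a_{27} = 41; a_{28} = 43; a_{29} = 28; a_{30} = 52.
The sequence repeats with period 29.
(7317 - 1) mod 29 = 8, so a_{7317} = a_9 = 23.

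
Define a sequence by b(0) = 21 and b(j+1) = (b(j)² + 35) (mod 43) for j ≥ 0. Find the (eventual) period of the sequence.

Listing terms: b(0) = 21,  b(1) = 3,  b(2) = 1,  b(3) = 36,  b(4) = 41,  b(5) = 39,  b(6) = 8,  b(7) = 13,  b(8) = 32,  b(9) = 27,  b(10) = 33,  b(11) = 6,  b(12) = 28,  b(13) = 2,  b(14) = 39.
Since b(14) = b(5) = 39, the sequence is eventually periodic: after a pre-period of length 5 it cycles with period 9.

9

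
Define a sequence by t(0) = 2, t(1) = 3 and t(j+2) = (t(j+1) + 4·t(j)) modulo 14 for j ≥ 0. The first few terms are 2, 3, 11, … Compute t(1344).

We have t(0) = 2,  t(1) = 3,  t(2) = 11,  t(3) = 9,  t(4) = 11,  t(5) = 5,  t(6) = 7,  t(7) = 13,  t(8) = 13,  t(9) = 9,  t(10) = 5,  t(11) = 13,  t(12) = 5,  t(13) = 1,  t(14) = 7,  t(15) = 11,  t(16) = 11,  t(17) = 13,  t(18) = 1,  t(19) = 11,  t(20) = 1,  t(21) = 3,  t(22) = 7,  t(23) = 5,  t(24) = 5,  t(25) = 11,  t(26) = 3,  t(27) = 5,  t(28) = 3,  t(29) = 9,  t(30) = 7,  t(31) = 1,  t(32) = 1,  t(33) = 5,  t(34) = 9,  t(35) = 1,  t(36) = 9,  t(37) = 13,  t(38) = 7,  t(39) = 3,  t(40) = 3,  t(41) = 1,  t(42) = 13,  t(43) = 3,  t(44) = 13,  t(45) = 11,  t(46) = 7,  t(47) = 9,  t(48) = 9,  t(49) = 3,  t(50) = 11.
Since (t(49), t(50)) = (t(1), t(2)) = (3, 11) (two consecutive terms determine the rest), the sequence is eventually periodic: after a pre-period of length 1 it cycles with period 48.
For j ≥ 1, t(j) depends only on (j - 1) mod 48. (1344 - 1) mod 48 = 47, so t(1344) = t(48) = 9.

9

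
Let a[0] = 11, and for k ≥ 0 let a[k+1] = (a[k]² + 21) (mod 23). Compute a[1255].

11

We have a[0] = 11,  a[1] = 4,  a[2] = 14,  a[3] = 10,  a[4] = 6,  a[5] = 11.
Since a[5] = a[0] = 11, the sequence is periodic with period 5.
(1255 - 0) mod 5 = 0, so a[1255] = a[0] = 11.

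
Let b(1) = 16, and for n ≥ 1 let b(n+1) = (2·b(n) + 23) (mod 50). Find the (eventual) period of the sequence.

20

Computing terms: b(1) = 16,  b(2) = 5,  b(3) = 33,  b(4) = 39,  b(5) = 1,  b(6) = 25,  b(7) = 23,  b(8) = 19,  b(9) = 11,  b(10) = 45,  b(11) = 13,  b(12) = 49,  b(13) = 21,  b(14) = 15,  b(15) = 3,  b(16) = 29,  b(17) = 31,  b(18) = 35,  b(19) = 43,  b(20) = 9,  b(21) = 41,  b(22) = 5.
Since b(22) = b(2) = 5, the sequence is eventually periodic: after a pre-period of length 1 it cycles with period 20.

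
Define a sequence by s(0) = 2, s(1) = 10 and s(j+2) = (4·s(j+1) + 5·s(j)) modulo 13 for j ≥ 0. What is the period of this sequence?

s(0) = 2; s(1) = 10; s(2) = 11; s(3) = 3; s(4) = 2; s(5) = 10.
The sequence repeats with period 4.

4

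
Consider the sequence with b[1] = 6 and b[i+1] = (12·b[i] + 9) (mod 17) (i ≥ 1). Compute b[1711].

Listing terms: b[1] = 6; b[2] = 13; b[3] = 12; b[4] = 0; b[5] = 9; b[6] = 15; b[7] = 2; b[8] = 16; b[9] = 14; b[10] = 7; b[11] = 8; b[12] = 3; b[13] = 11; b[14] = 5; b[15] = 1; b[16] = 4; b[17] = 6.
The sequence repeats with period 16.
(1711 - 1) mod 16 = 14, so b[1711] = b[15] = 1.

1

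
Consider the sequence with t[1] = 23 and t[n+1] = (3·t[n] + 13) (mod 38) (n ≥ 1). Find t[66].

Listing terms: t[1] = 23, t[2] = 6, t[3] = 31, t[4] = 30, t[5] = 27, t[6] = 18, t[7] = 29, t[8] = 24, t[9] = 9, t[10] = 2, t[11] = 19, t[12] = 32, t[13] = 33, t[14] = 36, t[15] = 7, t[16] = 34, t[17] = 1, t[18] = 16, t[19] = 23.
Since t[19] = t[1] = 23, the sequence is periodic with period 18.
So t[66] = t[1 + ((66-1) mod 18)] = t[12] = 32.

32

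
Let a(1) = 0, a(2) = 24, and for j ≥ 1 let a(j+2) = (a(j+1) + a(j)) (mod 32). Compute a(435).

24

We have a(1) = 0; a(2) = 24; a(3) = 24; a(4) = 16; a(5) = 8; a(6) = 24; a(7) = 0; a(8) = 24.
Since (a(7), a(8)) = (a(1), a(2)) = (0, 24) (two consecutive terms determine the rest), the sequence is periodic with period 6.
So a(435) = a(1 + ((435-1) mod 6)) = a(3) = 24.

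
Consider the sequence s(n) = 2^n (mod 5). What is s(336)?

Computing terms: s(1) = 2, s(2) = 4, s(3) = 3, s(4) = 1, s(5) = 2.
Since s(5) = s(1) = 2, the sequence is periodic with period 4.
So s(336) = s(1 + ((336-1) mod 4)) = s(4) = 1.

1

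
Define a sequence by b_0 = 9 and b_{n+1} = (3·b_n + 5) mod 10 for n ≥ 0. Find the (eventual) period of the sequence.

4

Listing terms: b_0 = 9; b_1 = 2; b_2 = 1; b_3 = 8; b_4 = 9.
The sequence repeats with period 4.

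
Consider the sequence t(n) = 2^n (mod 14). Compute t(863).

We have t(1) = 2, t(2) = 4, t(3) = 8, t(4) = 2.
The sequence repeats with period 3.
So t(863) = t(1 + ((863-1) mod 3)) = t(2) = 4.

4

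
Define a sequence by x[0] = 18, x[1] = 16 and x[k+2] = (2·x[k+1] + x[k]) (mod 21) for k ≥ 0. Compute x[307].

Computing terms: x[0] = 18; x[1] = 16; x[2] = 8; x[3] = 11; x[4] = 9; x[5] = 8; x[6] = 4; x[7] = 16; x[8] = 15; x[9] = 4; x[10] = 2; x[11] = 8; x[12] = 18; x[13] = 2; x[14] = 1; x[15] = 4; x[16] = 9; x[17] = 1; x[18] = 11; x[19] = 2; x[20] = 15; x[21] = 11; x[22] = 16; x[23] = 1; x[24] = 18; x[25] = 16.
The sequence repeats with period 24.
(307 - 0) mod 24 = 19, so x[307] = x[19] = 2.

2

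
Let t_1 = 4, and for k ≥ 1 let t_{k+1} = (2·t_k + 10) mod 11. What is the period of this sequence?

10

We have t_1 = 4,  t_2 = 7,  t_3 = 2,  t_4 = 3,  t_5 = 5,  t_6 = 9,  t_7 = 6,  t_8 = 0,  t_9 = 10,  t_{10} = 8,  t_{11} = 4.
Since t_{11} = t_1 = 4, the sequence is periodic with period 10.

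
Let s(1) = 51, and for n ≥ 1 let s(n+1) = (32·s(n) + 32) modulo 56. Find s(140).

40

Computing terms: s(1) = 51; s(2) = 40; s(3) = 24; s(4) = 16; s(5) = 40.
Since s(5) = s(2) = 40, the sequence is eventually periodic: after a pre-period of length 1 it cycles with period 3.
For n ≥ 2, s(n) depends only on (n - 2) mod 3. (140 - 2) mod 3 = 0, so s(140) = s(2) = 40.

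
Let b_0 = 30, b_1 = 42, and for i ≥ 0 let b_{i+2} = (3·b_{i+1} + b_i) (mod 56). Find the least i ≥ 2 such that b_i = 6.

3

Computing terms: b_0 = 30; b_1 = 42; b_2 = 44; b_3 = 6; b_4 = 6; b_5 = 24; b_6 = 22; b_7 = 34; b_8 = 12; b_9 = 14; b_{10} = 54; b_{11} = 8; b_{12} = 22; b_{13} = 18; b_{14} = 20; b_{15} = 22; b_{16} = 30; b_{17} = 0; b_{18} = 30; b_{19} = 34; b_{20} = 20; b_{21} = 38; b_{22} = 22; b_{23} = 48; b_{24} = 54; b_{25} = 42; b_{26} = 12; b_{27} = 22; b_{28} = 22; b_{29} = 32; b_{30} = 6; b_{31} = 50; b_{32} = 44; b_{33} = 14; b_{34} = 30; b_{35} = 48; b_{36} = 6; b_{37} = 10; b_{38} = 36; b_{39} = 6; b_{40} = 54; b_{41} = 0; b_{42} = 54; b_{43} = 50; b_{44} = 36; b_{45} = 46; b_{46} = 6; b_{47} = 8; b_{48} = 30; b_{49} = 42.
The sequence repeats with period 48.
The value 6 first appears (with i ≥ 2) at b_3.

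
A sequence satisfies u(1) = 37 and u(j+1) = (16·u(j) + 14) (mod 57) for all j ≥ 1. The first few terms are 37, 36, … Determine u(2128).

49

We have u(1) = 37, u(2) = 36, u(3) = 20, u(4) = 49, u(5) = 0, u(6) = 14, u(7) = 10, u(8) = 3, u(9) = 5, u(10) = 37.
The sequence repeats with period 9.
So u(2128) = u(1 + ((2128-1) mod 9)) = u(4) = 49.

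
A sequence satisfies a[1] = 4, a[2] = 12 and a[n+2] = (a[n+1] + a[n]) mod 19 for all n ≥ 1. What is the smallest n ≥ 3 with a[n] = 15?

6

a[1] = 4, a[2] = 12, a[3] = 16, a[4] = 9, a[5] = 6, a[6] = 15, a[7] = 2, a[8] = 17, a[9] = 0, a[10] = 17, a[11] = 17, a[12] = 15, a[13] = 13, a[14] = 9, a[15] = 3, a[16] = 12, a[17] = 15, a[18] = 8, a[19] = 4, a[20] = 12.
The sequence repeats with period 18.
The value 15 first appears (with n ≥ 3) at a[6].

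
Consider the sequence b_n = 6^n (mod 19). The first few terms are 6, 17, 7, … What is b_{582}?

Computing terms: b_1 = 6,  b_2 = 17,  b_3 = 7,  b_4 = 4,  b_5 = 5,  b_6 = 11,  b_7 = 9,  b_8 = 16,  b_9 = 1,  b_{10} = 6.
Since b_{10} = b_1 = 6, the sequence is periodic with period 9.
So b_{582} = b_{1 + ((582-1) mod 9)} = b_6 = 11.

11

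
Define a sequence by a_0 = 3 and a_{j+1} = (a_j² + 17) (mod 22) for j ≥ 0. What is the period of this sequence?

10

Computing terms: a_0 = 3,  a_1 = 4,  a_2 = 11,  a_3 = 6,  a_4 = 9,  a_5 = 10,  a_6 = 7,  a_7 = 0,  a_8 = 17,  a_9 = 20,  a_{10} = 21,  a_{11} = 18,  a_{12} = 11.
Since a_{12} = a_2 = 11, the sequence is eventually periodic: after a pre-period of length 2 it cycles with period 10.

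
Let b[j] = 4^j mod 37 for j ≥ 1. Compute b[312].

Listing terms: b[1] = 4, b[2] = 16, b[3] = 27, b[4] = 34, b[5] = 25, b[6] = 26, b[7] = 30, b[8] = 9, b[9] = 36, b[10] = 33, b[11] = 21, b[12] = 10, b[13] = 3, b[14] = 12, b[15] = 11, b[16] = 7, b[17] = 28, b[18] = 1, b[19] = 4.
The sequence repeats with period 18.
(312 - 1) mod 18 = 5, so b[312] = b[6] = 26.

26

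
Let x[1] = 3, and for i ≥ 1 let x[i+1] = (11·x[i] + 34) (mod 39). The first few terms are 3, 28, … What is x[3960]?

22

Listing terms: x[1] = 3, x[2] = 28, x[3] = 30, x[4] = 13, x[5] = 21, x[6] = 31, x[7] = 24, x[8] = 25, x[9] = 36, x[10] = 1, x[11] = 6, x[12] = 22, x[13] = 3.
Since x[13] = x[1] = 3, the sequence is periodic with period 12.
So x[3960] = x[1 + ((3960-1) mod 12)] = x[12] = 22.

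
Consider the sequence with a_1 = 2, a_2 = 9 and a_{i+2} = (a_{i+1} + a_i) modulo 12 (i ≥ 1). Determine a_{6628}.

Listing terms: a_1 = 2; a_2 = 9; a_3 = 11; a_4 = 8; a_5 = 7; a_6 = 3; a_7 = 10; a_8 = 1; a_9 = 11; a_{10} = 0; a_{11} = 11; a_{12} = 11; a_{13} = 10; a_{14} = 9; a_{15} = 7; a_{16} = 4; a_{17} = 11; a_{18} = 3; a_{19} = 2; a_{20} = 5; a_{21} = 7; a_{22} = 0; a_{23} = 7; a_{24} = 7; a_{25} = 2; a_{26} = 9.
Since (a_{25}, a_{26}) = (a_1, a_2) = (2, 9) (two consecutive terms determine the rest), the sequence is periodic with period 24.
(6628 - 1) mod 24 = 3, so a_{6628} = a_4 = 8.

8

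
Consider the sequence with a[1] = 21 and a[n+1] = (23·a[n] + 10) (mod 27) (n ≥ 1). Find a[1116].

We have a[1] = 21,  a[2] = 7,  a[3] = 9,  a[4] = 1,  a[5] = 6,  a[6] = 13,  a[7] = 12,  a[8] = 16,  a[9] = 0,  a[10] = 10,  a[11] = 24,  a[12] = 22,  a[13] = 3,  a[14] = 25,  a[15] = 18,  a[16] = 19,  a[17] = 15,  a[18] = 4,  a[19] = 21.
The sequence repeats with period 18.
(1116 - 1) mod 18 = 17, so a[1116] = a[18] = 4.

4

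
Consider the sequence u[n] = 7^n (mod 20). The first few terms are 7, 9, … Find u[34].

Listing terms: u[1] = 7, u[2] = 9, u[3] = 3, u[4] = 1, u[5] = 7.
Since u[5] = u[1] = 7, the sequence is periodic with period 4.
So u[34] = u[1 + ((34-1) mod 4)] = u[2] = 9.

9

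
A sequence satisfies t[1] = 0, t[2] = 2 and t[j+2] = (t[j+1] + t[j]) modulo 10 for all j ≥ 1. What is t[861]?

0

Computing terms: t[1] = 0,  t[2] = 2,  t[3] = 2,  t[4] = 4,  t[5] = 6,  t[6] = 0,  t[7] = 6,  t[8] = 6,  t[9] = 2,  t[10] = 8,  t[11] = 0,  t[12] = 8,  t[13] = 8,  t[14] = 6,  t[15] = 4,  t[16] = 0,  t[17] = 4,  t[18] = 4,  t[19] = 8,  t[20] = 2,  t[21] = 0,  t[22] = 2.
The sequence repeats with period 20.
So t[861] = t[1 + ((861-1) mod 20)] = t[1] = 0.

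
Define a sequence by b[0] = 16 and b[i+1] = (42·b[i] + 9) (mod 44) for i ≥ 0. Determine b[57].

11

Computing terms: b[0] = 16, b[1] = 21, b[2] = 11, b[3] = 31, b[4] = 35, b[5] = 27, b[6] = 43, b[7] = 11.
Since b[7] = b[2] = 11, the sequence is eventually periodic: after a pre-period of length 2 it cycles with period 5.
For i ≥ 2, b[i] depends only on (i - 2) mod 5. (57 - 2) mod 5 = 0, so b[57] = b[2] = 11.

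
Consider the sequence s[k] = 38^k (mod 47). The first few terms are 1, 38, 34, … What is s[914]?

4

s[0] = 1; s[1] = 38; s[2] = 34; s[3] = 23; s[4] = 28; s[5] = 30; s[6] = 12; s[7] = 33; s[8] = 32; s[9] = 41; s[10] = 7; s[11] = 31; s[12] = 3; s[13] = 20; s[14] = 8; s[15] = 22; s[16] = 37; s[17] = 43; s[18] = 36; s[19] = 5; s[20] = 2; s[21] = 29; s[22] = 21; s[23] = 46; s[24] = 9; s[25] = 13; s[26] = 24; s[27] = 19; s[28] = 17; s[29] = 35; s[30] = 14; s[31] = 15; s[32] = 6; s[33] = 40; s[34] = 16; s[35] = 44; s[36] = 27; s[37] = 39; s[38] = 25; s[39] = 10; s[40] = 4; s[41] = 11; s[42] = 42; s[43] = 45; s[44] = 18; s[45] = 26; s[46] = 1.
Since s[46] = s[0] = 1, the sequence is periodic with period 46.
So s[914] = s[0 + ((914-0) mod 46)] = s[40] = 4.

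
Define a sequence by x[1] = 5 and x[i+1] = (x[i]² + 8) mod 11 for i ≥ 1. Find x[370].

Listing terms: x[1] = 5; x[2] = 0; x[3] = 8; x[4] = 6; x[5] = 0.
Since x[5] = x[2] = 0, the sequence is eventually periodic: after a pre-period of length 1 it cycles with period 3.
For i ≥ 2, x[i] depends only on (i - 2) mod 3. (370 - 2) mod 3 = 2, so x[370] = x[4] = 6.

6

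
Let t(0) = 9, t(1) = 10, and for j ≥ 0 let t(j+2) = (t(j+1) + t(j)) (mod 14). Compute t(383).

1

We have t(0) = 9; t(1) = 10; t(2) = 5; t(3) = 1; t(4) = 6; t(5) = 7; t(6) = 13; t(7) = 6; t(8) = 5; t(9) = 11; t(10) = 2; t(11) = 13; t(12) = 1; t(13) = 0; t(14) = 1; t(15) = 1; t(16) = 2; t(17) = 3; t(18) = 5; t(19) = 8; t(20) = 13; t(21) = 7; t(22) = 6; t(23) = 13; t(24) = 5; t(25) = 4; t(26) = 9; t(27) = 13; t(28) = 8; t(29) = 7; t(30) = 1; t(31) = 8; t(32) = 9; t(33) = 3; t(34) = 12; t(35) = 1; t(36) = 13; t(37) = 0; t(38) = 13; t(39) = 13; t(40) = 12; t(41) = 11; t(42) = 9; t(43) = 6; t(44) = 1; t(45) = 7; t(46) = 8; t(47) = 1; t(48) = 9; t(49) = 10.
The sequence repeats with period 48.
(383 - 0) mod 48 = 47, so t(383) = t(47) = 1.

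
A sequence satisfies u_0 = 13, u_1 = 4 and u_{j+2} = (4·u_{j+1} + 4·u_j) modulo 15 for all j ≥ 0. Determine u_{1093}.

14

Listing terms: u_0 = 13; u_1 = 4; u_2 = 8; u_3 = 3; u_4 = 14; u_5 = 8; u_6 = 13; u_7 = 9; u_8 = 13; u_9 = 13; u_{10} = 14; u_{11} = 3; u_{12} = 8; u_{13} = 14; u_{14} = 13; u_{15} = 3; u_{16} = 4; u_{17} = 13; u_{18} = 8; u_{19} = 9; u_{20} = 8; u_{21} = 8; u_{22} = 4; u_{23} = 3; u_{24} = 13; u_{25} = 4.
The sequence repeats with period 24.
So u_{1093} = u_{0 + ((1093-0) mod 24)} = u_{13} = 14.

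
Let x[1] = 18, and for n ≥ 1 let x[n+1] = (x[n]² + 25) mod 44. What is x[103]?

26

x[1] = 18,  x[2] = 41,  x[3] = 34,  x[4] = 37,  x[5] = 30,  x[6] = 1,  x[7] = 26,  x[8] = 41.
Since x[8] = x[2] = 41, the sequence is eventually periodic: after a pre-period of length 1 it cycles with period 6.
For n ≥ 2, x[n] depends only on (n - 2) mod 6. (103 - 2) mod 6 = 5, so x[103] = x[7] = 26.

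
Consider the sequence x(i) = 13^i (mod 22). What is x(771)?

x(1) = 13,  x(2) = 15,  x(3) = 19,  x(4) = 5,  x(5) = 21,  x(6) = 9,  x(7) = 7,  x(8) = 3,  x(9) = 17,  x(10) = 1,  x(11) = 13.
Since x(11) = x(1) = 13, the sequence is periodic with period 10.
(771 - 1) mod 10 = 0, so x(771) = x(1) = 13.

13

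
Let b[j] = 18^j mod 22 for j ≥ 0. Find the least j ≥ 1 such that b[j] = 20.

8

b[0] = 1, b[1] = 18, b[2] = 16, b[3] = 2, b[4] = 14, b[5] = 10, b[6] = 4, b[7] = 6, b[8] = 20, b[9] = 8, b[10] = 12, b[11] = 18.
Since b[11] = b[1] = 18, the sequence is eventually periodic: after a pre-period of length 1 it cycles with period 10.
The value 20 first appears (with j ≥ 1) at b[8].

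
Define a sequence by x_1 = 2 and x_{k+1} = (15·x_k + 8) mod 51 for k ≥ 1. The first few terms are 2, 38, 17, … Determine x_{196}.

We have x_1 = 2; x_2 = 38; x_3 = 17; x_4 = 8; x_5 = 26; x_6 = 41; x_7 = 11; x_8 = 20; x_9 = 2.
Since x_9 = x_1 = 2, the sequence is periodic with period 8.
(196 - 1) mod 8 = 3, so x_{196} = x_4 = 8.

8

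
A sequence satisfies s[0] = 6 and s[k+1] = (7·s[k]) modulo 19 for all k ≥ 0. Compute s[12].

We have s[0] = 6; s[1] = 4; s[2] = 9; s[3] = 6.
Since s[3] = s[0] = 6, the sequence is periodic with period 3.
(12 - 0) mod 3 = 0, so s[12] = s[0] = 6.

6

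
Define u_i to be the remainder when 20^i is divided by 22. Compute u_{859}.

16

Computing terms: u_1 = 20; u_2 = 4; u_3 = 14; u_4 = 16; u_5 = 12; u_6 = 20.
Since u_6 = u_1 = 20, the sequence is periodic with period 5.
(859 - 1) mod 5 = 3, so u_{859} = u_4 = 16.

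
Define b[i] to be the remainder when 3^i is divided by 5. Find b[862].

4

Computing terms: b[0] = 1,  b[1] = 3,  b[2] = 4,  b[3] = 2,  b[4] = 1.
Since b[4] = b[0] = 1, the sequence is periodic with period 4.
So b[862] = b[0 + ((862-0) mod 4)] = b[2] = 4.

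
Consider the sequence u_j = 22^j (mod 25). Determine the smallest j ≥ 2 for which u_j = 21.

16

We have u_1 = 22,  u_2 = 9,  u_3 = 23,  u_4 = 6,  u_5 = 7,  u_6 = 4,  u_7 = 13,  u_8 = 11,  u_9 = 17,  u_{10} = 24,  u_{11} = 3,  u_{12} = 16,  u_{13} = 2,  u_{14} = 19,  u_{15} = 18,  u_{16} = 21,  u_{17} = 12,  u_{18} = 14,  u_{19} = 8,  u_{20} = 1,  u_{21} = 22.
The sequence repeats with period 20.
The value 21 first appears (with j ≥ 2) at u_{16}.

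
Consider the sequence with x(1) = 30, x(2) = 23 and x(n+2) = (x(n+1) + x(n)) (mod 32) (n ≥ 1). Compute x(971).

We have x(1) = 30, x(2) = 23, x(3) = 21, x(4) = 12, x(5) = 1, x(6) = 13, x(7) = 14, x(8) = 27, x(9) = 9, x(10) = 4, x(11) = 13, x(12) = 17, x(13) = 30, x(14) = 15, x(15) = 13, x(16) = 28, x(17) = 9, x(18) = 5, x(19) = 14, x(20) = 19, x(21) = 1, x(22) = 20, x(23) = 21, x(24) = 9, x(25) = 30, x(26) = 7, x(27) = 5, x(28) = 12, x(29) = 17, x(30) = 29, x(31) = 14, x(32) = 11, x(33) = 25, x(34) = 4, x(35) = 29, x(36) = 1, x(37) = 30, x(38) = 31, x(39) = 29, x(40) = 28, x(41) = 25, x(42) = 21, x(43) = 14, x(44) = 3, x(45) = 17, x(46) = 20, x(47) = 5, x(48) = 25, x(49) = 30, x(50) = 23.
Since (x(49), x(50)) = (x(1), x(2)) = (30, 23) (two consecutive terms determine the rest), the sequence is periodic with period 48.
(971 - 1) mod 48 = 10, so x(971) = x(11) = 13.

13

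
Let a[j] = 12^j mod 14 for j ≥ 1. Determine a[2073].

We have a[1] = 12,  a[2] = 4,  a[3] = 6,  a[4] = 2,  a[5] = 10,  a[6] = 8,  a[7] = 12.
The sequence repeats with period 6.
(2073 - 1) mod 6 = 2, so a[2073] = a[3] = 6.

6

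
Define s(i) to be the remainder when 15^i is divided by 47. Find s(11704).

21

Computing terms: s(0) = 1, s(1) = 15, s(2) = 37, s(3) = 38, s(4) = 6, s(5) = 43, s(6) = 34, s(7) = 40, s(8) = 36, s(9) = 23, s(10) = 16, s(11) = 5, s(12) = 28, s(13) = 44, s(14) = 2, s(15) = 30, s(16) = 27, s(17) = 29, s(18) = 12, s(19) = 39, s(20) = 21, s(21) = 33, s(22) = 25, s(23) = 46, s(24) = 32, s(25) = 10, s(26) = 9, s(27) = 41, s(28) = 4, s(29) = 13, s(30) = 7, s(31) = 11, s(32) = 24, s(33) = 31, s(34) = 42, s(35) = 19, s(36) = 3, s(37) = 45, s(38) = 17, s(39) = 20, s(40) = 18, s(41) = 35, s(42) = 8, s(43) = 26, s(44) = 14, s(45) = 22, s(46) = 1.
Since s(46) = s(0) = 1, the sequence is periodic with period 46.
(11704 - 0) mod 46 = 20, so s(11704) = s(20) = 21.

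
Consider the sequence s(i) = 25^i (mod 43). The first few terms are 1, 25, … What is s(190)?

25

Computing terms: s(0) = 1; s(1) = 25; s(2) = 23; s(3) = 16; s(4) = 13; s(5) = 24; s(6) = 41; s(7) = 36; s(8) = 40; s(9) = 11; s(10) = 17; s(11) = 38; s(12) = 4; s(13) = 14; s(14) = 6; s(15) = 21; s(16) = 9; s(17) = 10; s(18) = 35; s(19) = 15; s(20) = 31; s(21) = 1.
The sequence repeats with period 21.
So s(190) = s(0 + ((190-0) mod 21)) = s(1) = 25.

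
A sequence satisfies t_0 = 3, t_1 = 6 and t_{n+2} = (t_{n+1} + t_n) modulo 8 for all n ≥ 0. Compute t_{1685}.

7

t_0 = 3, t_1 = 6, t_2 = 1, t_3 = 7, t_4 = 0, t_5 = 7, t_6 = 7, t_7 = 6, t_8 = 5, t_9 = 3, t_{10} = 0, t_{11} = 3, t_{12} = 3, t_{13} = 6.
The sequence repeats with period 12.
So t_{1685} = t_{0 + ((1685-0) mod 12)} = t_5 = 7.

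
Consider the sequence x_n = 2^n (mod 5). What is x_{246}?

4

We have x_1 = 2, x_2 = 4, x_3 = 3, x_4 = 1, x_5 = 2.
The sequence repeats with period 4.
So x_{246} = x_{1 + ((246-1) mod 4)} = x_2 = 4.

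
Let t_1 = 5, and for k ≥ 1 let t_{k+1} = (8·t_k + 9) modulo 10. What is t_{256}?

Listing terms: t_1 = 5,  t_2 = 9,  t_3 = 1,  t_4 = 7,  t_5 = 5.
The sequence repeats with period 4.
So t_{256} = t_{1 + ((256-1) mod 4)} = t_4 = 7.

7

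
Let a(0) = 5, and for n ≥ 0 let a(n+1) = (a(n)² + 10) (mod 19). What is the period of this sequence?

We have a(0) = 5, a(1) = 16, a(2) = 0, a(3) = 10, a(4) = 15, a(5) = 7, a(6) = 2, a(7) = 14, a(8) = 16.
Since a(8) = a(1) = 16, the sequence is eventually periodic: after a pre-period of length 1 it cycles with period 7.

7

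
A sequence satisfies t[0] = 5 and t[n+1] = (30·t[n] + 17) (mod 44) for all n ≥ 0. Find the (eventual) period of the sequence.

t[0] = 5,  t[1] = 35,  t[2] = 11,  t[3] = 39,  t[4] = 43,  t[5] = 31,  t[6] = 23,  t[7] = 3,  t[8] = 19,  t[9] = 15,  t[10] = 27,  t[11] = 35.
Since t[11] = t[1] = 35, the sequence is eventually periodic: after a pre-period of length 1 it cycles with period 10.

10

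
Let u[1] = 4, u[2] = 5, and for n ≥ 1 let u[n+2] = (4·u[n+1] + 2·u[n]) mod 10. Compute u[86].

Computing terms: u[1] = 4,  u[2] = 5,  u[3] = 8,  u[4] = 2,  u[5] = 4,  u[6] = 0,  u[7] = 8,  u[8] = 2.
Since (u[7], u[8]) = (u[3], u[4]) = (8, 2) (two consecutive terms determine the rest), the sequence is eventually periodic: after a pre-period of length 2 it cycles with period 4.
For n ≥ 3, u[n] depends only on (n - 3) mod 4. (86 - 3) mod 4 = 3, so u[86] = u[6] = 0.

0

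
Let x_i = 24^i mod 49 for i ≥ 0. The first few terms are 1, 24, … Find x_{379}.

24

Listing terms: x_0 = 1,  x_1 = 24,  x_2 = 37,  x_3 = 6,  x_4 = 46,  x_5 = 26,  x_6 = 36,  x_7 = 31,  x_8 = 9,  x_9 = 20,  x_{10} = 39,  x_{11} = 5,  x_{12} = 22,  x_{13} = 38,  x_{14} = 30,  x_{15} = 34,  x_{16} = 32,  x_{17} = 33,  x_{18} = 8,  x_{19} = 45,  x_{20} = 2,  x_{21} = 48,  x_{22} = 25,  x_{23} = 12,  x_{24} = 43,  x_{25} = 3,  x_{26} = 23,  x_{27} = 13,  x_{28} = 18,  x_{29} = 40,  x_{30} = 29,  x_{31} = 10,  x_{32} = 44,  x_{33} = 27,  x_{34} = 11,  x_{35} = 19,  x_{36} = 15,  x_{37} = 17,  x_{38} = 16,  x_{39} = 41,  x_{40} = 4,  x_{41} = 47,  x_{42} = 1.
The sequence repeats with period 42.
(379 - 0) mod 42 = 1, so x_{379} = x_1 = 24.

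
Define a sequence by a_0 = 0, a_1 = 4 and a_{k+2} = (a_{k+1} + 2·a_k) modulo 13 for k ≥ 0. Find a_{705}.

We have a_0 = 0; a_1 = 4; a_2 = 4; a_3 = 12; a_4 = 7; a_5 = 5; a_6 = 6; a_7 = 3; a_8 = 2; a_9 = 8; a_{10} = 12; a_{11} = 2; a_{12} = 0; a_{13} = 4.
Since (a_{12}, a_{13}) = (a_0, a_1) = (0, 4) (two consecutive terms determine the rest), the sequence is periodic with period 12.
So a_{705} = a_{0 + ((705-0) mod 12)} = a_9 = 8.

8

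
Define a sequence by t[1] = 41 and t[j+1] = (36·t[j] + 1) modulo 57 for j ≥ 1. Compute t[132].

10

t[1] = 41,  t[2] = 52,  t[3] = 49,  t[4] = 55,  t[5] = 43,  t[6] = 10,  t[7] = 19,  t[8] = 1,  t[9] = 37,  t[10] = 22,  t[11] = 52.
Since t[11] = t[2] = 52, the sequence is eventually periodic: after a pre-period of length 1 it cycles with period 9.
For j ≥ 2, t[j] depends only on (j - 2) mod 9. (132 - 2) mod 9 = 4, so t[132] = t[6] = 10.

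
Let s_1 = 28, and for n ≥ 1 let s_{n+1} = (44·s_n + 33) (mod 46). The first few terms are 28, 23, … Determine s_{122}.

We have s_1 = 28; s_2 = 23; s_3 = 33; s_4 = 13; s_5 = 7; s_6 = 19; s_7 = 41; s_8 = 43; s_9 = 39; s_{10} = 1; s_{11} = 31; s_{12} = 17; s_{13} = 45; s_{14} = 35; s_{15} = 9; s_{16} = 15; s_{17} = 3; s_{18} = 27; s_{19} = 25; s_{20} = 29; s_{21} = 21; s_{22} = 37; s_{23} = 5; s_{24} = 23.
Since s_{24} = s_2 = 23, the sequence is eventually periodic: after a pre-period of length 1 it cycles with period 22.
For n ≥ 2, s_n depends only on (n - 2) mod 22. (122 - 2) mod 22 = 10, so s_{122} = s_{12} = 17.

17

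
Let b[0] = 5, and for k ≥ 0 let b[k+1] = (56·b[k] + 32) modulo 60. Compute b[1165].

0

We have b[0] = 5, b[1] = 12, b[2] = 44, b[3] = 36, b[4] = 8, b[5] = 0, b[6] = 32, b[7] = 24, b[8] = 56, b[9] = 48, b[10] = 20, b[11] = 12.
Since b[11] = b[1] = 12, the sequence is eventually periodic: after a pre-period of length 1 it cycles with period 10.
For k ≥ 1, b[k] depends only on (k - 1) mod 10. (1165 - 1) mod 10 = 4, so b[1165] = b[5] = 0.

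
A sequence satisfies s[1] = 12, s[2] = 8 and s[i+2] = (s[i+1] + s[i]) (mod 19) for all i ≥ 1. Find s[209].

12

We have s[1] = 12,  s[2] = 8,  s[3] = 1,  s[4] = 9,  s[5] = 10,  s[6] = 0,  s[7] = 10,  s[8] = 10,  s[9] = 1,  s[10] = 11,  s[11] = 12,  s[12] = 4,  s[13] = 16,  s[14] = 1,  s[15] = 17,  s[16] = 18,  s[17] = 16,  s[18] = 15,  s[19] = 12,  s[20] = 8.
Since (s[19], s[20]) = (s[1], s[2]) = (12, 8) (two consecutive terms determine the rest), the sequence is periodic with period 18.
(209 - 1) mod 18 = 10, so s[209] = s[11] = 12.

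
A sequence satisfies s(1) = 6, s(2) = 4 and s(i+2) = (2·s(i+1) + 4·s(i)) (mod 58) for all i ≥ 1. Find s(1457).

s(1) = 6, s(2) = 4, s(3) = 32, s(4) = 22, s(5) = 56, s(6) = 26, s(7) = 44, s(8) = 18, s(9) = 38, s(10) = 32, s(11) = 42, s(12) = 38, s(13) = 12, s(14) = 2, s(15) = 52, s(16) = 54, s(17) = 26, s(18) = 36, s(19) = 2, s(20) = 32, s(21) = 14, s(22) = 40, s(23) = 20, s(24) = 26, s(25) = 16, s(26) = 20, s(27) = 46, s(28) = 56, s(29) = 6, s(30) = 4.
The sequence repeats with period 28.
So s(1457) = s(1 + ((1457-1) mod 28)) = s(1) = 6.

6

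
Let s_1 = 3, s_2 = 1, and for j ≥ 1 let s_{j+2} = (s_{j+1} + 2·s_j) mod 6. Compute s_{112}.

s_1 = 3,  s_2 = 1,  s_3 = 1,  s_4 = 3,  s_5 = 5,  s_6 = 5,  s_7 = 3,  s_8 = 1.
Since (s_7, s_8) = (s_1, s_2) = (3, 1) (two consecutive terms determine the rest), the sequence is periodic with period 6.
(112 - 1) mod 6 = 3, so s_{112} = s_4 = 3.

3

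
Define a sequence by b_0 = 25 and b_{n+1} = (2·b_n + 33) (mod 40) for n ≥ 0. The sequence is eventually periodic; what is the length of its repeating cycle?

4

Computing terms: b_0 = 25, b_1 = 3, b_2 = 39, b_3 = 31, b_4 = 15, b_5 = 23, b_6 = 39.
Since b_6 = b_2 = 39, the sequence is eventually periodic: after a pre-period of length 2 it cycles with period 4.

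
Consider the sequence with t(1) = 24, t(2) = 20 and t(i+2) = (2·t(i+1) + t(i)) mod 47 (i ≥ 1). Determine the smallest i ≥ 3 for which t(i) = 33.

t(1) = 24,  t(2) = 20,  t(3) = 17,  t(4) = 7,  t(5) = 31,  t(6) = 22,  t(7) = 28,  t(8) = 31,  t(9) = 43,  t(10) = 23,  t(11) = 42,  t(12) = 13,  t(13) = 21,  t(14) = 8,  t(15) = 37,  t(16) = 35,  t(17) = 13,  t(18) = 14,  t(19) = 41,  t(20) = 2,  t(21) = 45,  t(22) = 45,  t(23) = 41,  t(24) = 33,  t(25) = 13,  t(26) = 12,  t(27) = 37,  t(28) = 39,  t(29) = 21,  t(30) = 34,  t(31) = 42,  t(32) = 24,  t(33) = 43,  t(34) = 16,  t(35) = 28,  t(36) = 25,  t(37) = 31,  t(38) = 40,  t(39) = 17,  t(40) = 27,  t(41) = 24,  t(42) = 28,  t(43) = 33,  t(44) = 0,  t(45) = 33,  t(46) = 19,  t(47) = 24,  t(48) = 20.
Since (t(47), t(48)) = (t(1), t(2)) = (24, 20) (two consecutive terms determine the rest), the sequence is periodic with period 46.
The value 33 first appears (with i ≥ 3) at t(24).

24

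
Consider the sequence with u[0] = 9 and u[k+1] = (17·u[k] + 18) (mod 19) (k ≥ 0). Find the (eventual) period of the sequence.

9

u[0] = 9, u[1] = 0, u[2] = 18, u[3] = 1, u[4] = 16, u[5] = 5, u[6] = 8, u[7] = 2, u[8] = 14, u[9] = 9.
The sequence repeats with period 9.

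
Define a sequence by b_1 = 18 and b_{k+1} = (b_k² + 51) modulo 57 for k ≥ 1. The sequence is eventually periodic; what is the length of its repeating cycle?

5

We have b_1 = 18, b_2 = 33, b_3 = 0, b_4 = 51, b_5 = 30, b_6 = 39, b_7 = 33.
Since b_7 = b_2 = 33, the sequence is eventually periodic: after a pre-period of length 1 it cycles with period 5.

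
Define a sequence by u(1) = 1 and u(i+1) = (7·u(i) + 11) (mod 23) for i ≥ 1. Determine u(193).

Computing terms: u(1) = 1,  u(2) = 18,  u(3) = 22,  u(4) = 4,  u(5) = 16,  u(6) = 8,  u(7) = 21,  u(8) = 20,  u(9) = 13,  u(10) = 10,  u(11) = 12,  u(12) = 3,  u(13) = 9,  u(14) = 5,  u(15) = 0,  u(16) = 11,  u(17) = 19,  u(18) = 6,  u(19) = 7,  u(20) = 14,  u(21) = 17,  u(22) = 15,  u(23) = 1.
The sequence repeats with period 22.
So u(193) = u(1 + ((193-1) mod 22)) = u(17) = 19.

19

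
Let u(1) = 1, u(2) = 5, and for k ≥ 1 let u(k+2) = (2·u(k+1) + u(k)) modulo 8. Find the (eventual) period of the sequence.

u(1) = 1; u(2) = 5; u(3) = 3; u(4) = 3; u(5) = 1; u(6) = 5.
The sequence repeats with period 4.

4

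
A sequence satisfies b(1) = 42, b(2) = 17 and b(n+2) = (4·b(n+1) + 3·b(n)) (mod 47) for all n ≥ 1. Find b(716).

We have b(1) = 42; b(2) = 17; b(3) = 6; b(4) = 28; b(5) = 36; b(6) = 40; b(7) = 33; b(8) = 17; b(9) = 26; b(10) = 14; b(11) = 40; b(12) = 14; b(13) = 35; b(14) = 41; b(15) = 34; b(16) = 24; b(17) = 10; b(18) = 18; b(19) = 8; b(20) = 39; b(21) = 39; b(22) = 38; b(23) = 34; b(24) = 15; b(25) = 21; b(26) = 35; b(27) = 15; b(28) = 24; b(29) = 0; b(30) = 25; b(31) = 6; b(32) = 5; b(33) = 38; b(34) = 26; b(35) = 30; b(36) = 10; b(37) = 36; b(38) = 33; b(39) = 5; b(40) = 25; b(41) = 21; b(42) = 18; b(43) = 41; b(44) = 30; b(45) = 8; b(46) = 28; b(47) = 42; b(48) = 17.
The sequence repeats with period 46.
(716 - 1) mod 46 = 25, so b(716) = b(26) = 35.

35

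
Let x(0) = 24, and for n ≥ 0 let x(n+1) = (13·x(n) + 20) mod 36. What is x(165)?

12

Listing terms: x(0) = 24,  x(1) = 8,  x(2) = 16,  x(3) = 12,  x(4) = 32,  x(5) = 4,  x(6) = 0,  x(7) = 20,  x(8) = 28,  x(9) = 24.
The sequence repeats with period 9.
(165 - 0) mod 9 = 3, so x(165) = x(3) = 12.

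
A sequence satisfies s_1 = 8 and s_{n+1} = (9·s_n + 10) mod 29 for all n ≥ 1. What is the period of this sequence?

Computing terms: s_1 = 8, s_2 = 24, s_3 = 23, s_4 = 14, s_5 = 20, s_6 = 16, s_7 = 9, s_8 = 4, s_9 = 17, s_{10} = 18, s_{11} = 27, s_{12} = 21, s_{13} = 25, s_{14} = 3, s_{15} = 8.
Since s_{15} = s_1 = 8, the sequence is periodic with period 14.

14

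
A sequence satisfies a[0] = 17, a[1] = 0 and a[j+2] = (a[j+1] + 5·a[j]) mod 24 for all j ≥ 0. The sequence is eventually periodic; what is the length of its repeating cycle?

We have a[0] = 17,  a[1] = 0,  a[2] = 13,  a[3] = 13,  a[4] = 6,  a[5] = 23,  a[6] = 5,  a[7] = 0,  a[8] = 1,  a[9] = 1,  a[10] = 6,  a[11] = 11,  a[12] = 17,  a[13] = 0.
Since (a[12], a[13]) = (a[0], a[1]) = (17, 0) (two consecutive terms determine the rest), the sequence is periodic with period 12.

12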